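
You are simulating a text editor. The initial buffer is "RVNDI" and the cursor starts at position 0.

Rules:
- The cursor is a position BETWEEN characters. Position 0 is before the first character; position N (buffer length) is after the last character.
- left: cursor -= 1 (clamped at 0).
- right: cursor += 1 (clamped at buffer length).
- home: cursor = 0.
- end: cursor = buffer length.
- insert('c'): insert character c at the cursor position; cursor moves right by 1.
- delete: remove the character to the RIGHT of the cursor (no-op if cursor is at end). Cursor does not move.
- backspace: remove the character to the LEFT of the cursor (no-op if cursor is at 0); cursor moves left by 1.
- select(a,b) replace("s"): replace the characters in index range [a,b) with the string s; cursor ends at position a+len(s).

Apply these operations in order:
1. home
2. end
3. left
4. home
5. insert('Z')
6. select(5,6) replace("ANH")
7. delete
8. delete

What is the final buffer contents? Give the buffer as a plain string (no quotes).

Answer: ZRVNDANH

Derivation:
After op 1 (home): buf='RVNDI' cursor=0
After op 2 (end): buf='RVNDI' cursor=5
After op 3 (left): buf='RVNDI' cursor=4
After op 4 (home): buf='RVNDI' cursor=0
After op 5 (insert('Z')): buf='ZRVNDI' cursor=1
After op 6 (select(5,6) replace("ANH")): buf='ZRVNDANH' cursor=8
After op 7 (delete): buf='ZRVNDANH' cursor=8
After op 8 (delete): buf='ZRVNDANH' cursor=8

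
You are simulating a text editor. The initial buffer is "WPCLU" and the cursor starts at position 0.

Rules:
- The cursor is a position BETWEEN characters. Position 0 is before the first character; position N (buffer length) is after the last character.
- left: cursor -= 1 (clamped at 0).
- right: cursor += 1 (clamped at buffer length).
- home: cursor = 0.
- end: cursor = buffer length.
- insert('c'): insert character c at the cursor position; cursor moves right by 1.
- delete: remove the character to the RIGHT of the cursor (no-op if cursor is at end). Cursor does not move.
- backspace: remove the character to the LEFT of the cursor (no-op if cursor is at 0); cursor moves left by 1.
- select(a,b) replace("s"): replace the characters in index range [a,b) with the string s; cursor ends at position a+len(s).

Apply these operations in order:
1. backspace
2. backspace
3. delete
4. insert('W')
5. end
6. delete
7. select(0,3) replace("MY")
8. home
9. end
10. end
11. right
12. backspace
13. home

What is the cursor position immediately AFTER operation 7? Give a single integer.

Answer: 2

Derivation:
After op 1 (backspace): buf='WPCLU' cursor=0
After op 2 (backspace): buf='WPCLU' cursor=0
After op 3 (delete): buf='PCLU' cursor=0
After op 4 (insert('W')): buf='WPCLU' cursor=1
After op 5 (end): buf='WPCLU' cursor=5
After op 6 (delete): buf='WPCLU' cursor=5
After op 7 (select(0,3) replace("MY")): buf='MYLU' cursor=2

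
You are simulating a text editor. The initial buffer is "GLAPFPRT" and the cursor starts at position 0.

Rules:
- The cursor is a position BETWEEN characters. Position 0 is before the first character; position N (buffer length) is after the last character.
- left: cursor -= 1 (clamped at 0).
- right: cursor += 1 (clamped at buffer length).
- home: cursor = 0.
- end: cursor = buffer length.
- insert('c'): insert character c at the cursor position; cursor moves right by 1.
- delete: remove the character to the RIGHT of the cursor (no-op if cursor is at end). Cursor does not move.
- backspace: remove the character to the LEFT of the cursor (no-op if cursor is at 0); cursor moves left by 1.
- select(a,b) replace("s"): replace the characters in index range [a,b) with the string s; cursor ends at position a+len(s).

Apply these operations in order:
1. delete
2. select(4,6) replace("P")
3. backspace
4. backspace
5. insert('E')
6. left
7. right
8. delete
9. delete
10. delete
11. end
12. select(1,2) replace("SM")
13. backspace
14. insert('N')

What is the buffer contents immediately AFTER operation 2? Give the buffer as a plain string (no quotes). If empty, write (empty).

Answer: LAPFPT

Derivation:
After op 1 (delete): buf='LAPFPRT' cursor=0
After op 2 (select(4,6) replace("P")): buf='LAPFPT' cursor=5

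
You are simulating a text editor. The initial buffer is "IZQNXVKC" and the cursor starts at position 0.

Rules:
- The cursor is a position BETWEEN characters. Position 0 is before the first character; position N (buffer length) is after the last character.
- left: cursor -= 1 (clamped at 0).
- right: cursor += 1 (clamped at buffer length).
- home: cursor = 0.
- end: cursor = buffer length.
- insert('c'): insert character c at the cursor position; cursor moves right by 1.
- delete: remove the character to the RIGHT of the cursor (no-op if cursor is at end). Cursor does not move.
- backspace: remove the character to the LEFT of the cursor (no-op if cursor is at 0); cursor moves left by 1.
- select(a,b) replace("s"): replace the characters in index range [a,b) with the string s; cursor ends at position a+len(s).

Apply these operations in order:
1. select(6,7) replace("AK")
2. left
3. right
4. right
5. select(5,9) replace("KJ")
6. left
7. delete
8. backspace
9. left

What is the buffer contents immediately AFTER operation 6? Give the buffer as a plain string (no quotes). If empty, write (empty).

Answer: IZQNXKJ

Derivation:
After op 1 (select(6,7) replace("AK")): buf='IZQNXVAKC' cursor=8
After op 2 (left): buf='IZQNXVAKC' cursor=7
After op 3 (right): buf='IZQNXVAKC' cursor=8
After op 4 (right): buf='IZQNXVAKC' cursor=9
After op 5 (select(5,9) replace("KJ")): buf='IZQNXKJ' cursor=7
After op 6 (left): buf='IZQNXKJ' cursor=6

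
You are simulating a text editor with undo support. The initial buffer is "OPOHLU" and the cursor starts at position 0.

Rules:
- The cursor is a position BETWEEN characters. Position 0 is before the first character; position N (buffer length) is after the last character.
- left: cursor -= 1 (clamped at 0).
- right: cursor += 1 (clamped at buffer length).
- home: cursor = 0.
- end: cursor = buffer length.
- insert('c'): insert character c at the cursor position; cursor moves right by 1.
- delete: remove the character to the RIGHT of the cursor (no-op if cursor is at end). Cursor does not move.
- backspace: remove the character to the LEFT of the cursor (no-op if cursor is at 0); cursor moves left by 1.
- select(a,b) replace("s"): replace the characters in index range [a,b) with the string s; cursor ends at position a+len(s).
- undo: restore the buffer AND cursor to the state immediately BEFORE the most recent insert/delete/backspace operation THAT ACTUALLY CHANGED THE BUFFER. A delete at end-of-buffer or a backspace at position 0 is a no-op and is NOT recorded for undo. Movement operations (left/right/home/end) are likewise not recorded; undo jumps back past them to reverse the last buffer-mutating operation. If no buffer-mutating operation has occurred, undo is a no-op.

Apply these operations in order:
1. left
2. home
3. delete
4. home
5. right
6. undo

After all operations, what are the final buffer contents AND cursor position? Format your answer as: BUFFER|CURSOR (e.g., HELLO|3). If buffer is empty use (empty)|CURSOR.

After op 1 (left): buf='OPOHLU' cursor=0
After op 2 (home): buf='OPOHLU' cursor=0
After op 3 (delete): buf='POHLU' cursor=0
After op 4 (home): buf='POHLU' cursor=0
After op 5 (right): buf='POHLU' cursor=1
After op 6 (undo): buf='OPOHLU' cursor=0

Answer: OPOHLU|0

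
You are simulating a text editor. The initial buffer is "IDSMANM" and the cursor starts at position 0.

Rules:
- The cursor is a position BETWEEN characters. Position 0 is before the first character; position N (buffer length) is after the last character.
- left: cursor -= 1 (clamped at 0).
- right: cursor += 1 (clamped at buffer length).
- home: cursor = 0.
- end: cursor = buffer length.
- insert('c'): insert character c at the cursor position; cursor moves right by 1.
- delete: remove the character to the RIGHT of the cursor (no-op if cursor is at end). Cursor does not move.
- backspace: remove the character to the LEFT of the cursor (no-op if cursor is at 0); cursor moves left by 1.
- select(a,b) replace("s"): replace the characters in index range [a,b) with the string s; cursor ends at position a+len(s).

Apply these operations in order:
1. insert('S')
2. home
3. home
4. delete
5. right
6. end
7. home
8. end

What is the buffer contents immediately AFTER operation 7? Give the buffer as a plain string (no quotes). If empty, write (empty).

After op 1 (insert('S')): buf='SIDSMANM' cursor=1
After op 2 (home): buf='SIDSMANM' cursor=0
After op 3 (home): buf='SIDSMANM' cursor=0
After op 4 (delete): buf='IDSMANM' cursor=0
After op 5 (right): buf='IDSMANM' cursor=1
After op 6 (end): buf='IDSMANM' cursor=7
After op 7 (home): buf='IDSMANM' cursor=0

Answer: IDSMANM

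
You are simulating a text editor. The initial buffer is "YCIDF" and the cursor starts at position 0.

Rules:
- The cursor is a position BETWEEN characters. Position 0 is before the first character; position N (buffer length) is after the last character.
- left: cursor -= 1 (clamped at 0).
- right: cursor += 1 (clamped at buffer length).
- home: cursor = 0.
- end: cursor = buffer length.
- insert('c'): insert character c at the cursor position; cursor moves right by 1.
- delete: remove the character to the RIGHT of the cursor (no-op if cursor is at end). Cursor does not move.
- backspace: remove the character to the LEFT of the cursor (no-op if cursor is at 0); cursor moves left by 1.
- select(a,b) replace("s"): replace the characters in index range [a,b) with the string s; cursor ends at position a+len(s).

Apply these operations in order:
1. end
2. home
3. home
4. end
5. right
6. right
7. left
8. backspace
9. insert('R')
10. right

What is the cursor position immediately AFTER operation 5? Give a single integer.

Answer: 5

Derivation:
After op 1 (end): buf='YCIDF' cursor=5
After op 2 (home): buf='YCIDF' cursor=0
After op 3 (home): buf='YCIDF' cursor=0
After op 4 (end): buf='YCIDF' cursor=5
After op 5 (right): buf='YCIDF' cursor=5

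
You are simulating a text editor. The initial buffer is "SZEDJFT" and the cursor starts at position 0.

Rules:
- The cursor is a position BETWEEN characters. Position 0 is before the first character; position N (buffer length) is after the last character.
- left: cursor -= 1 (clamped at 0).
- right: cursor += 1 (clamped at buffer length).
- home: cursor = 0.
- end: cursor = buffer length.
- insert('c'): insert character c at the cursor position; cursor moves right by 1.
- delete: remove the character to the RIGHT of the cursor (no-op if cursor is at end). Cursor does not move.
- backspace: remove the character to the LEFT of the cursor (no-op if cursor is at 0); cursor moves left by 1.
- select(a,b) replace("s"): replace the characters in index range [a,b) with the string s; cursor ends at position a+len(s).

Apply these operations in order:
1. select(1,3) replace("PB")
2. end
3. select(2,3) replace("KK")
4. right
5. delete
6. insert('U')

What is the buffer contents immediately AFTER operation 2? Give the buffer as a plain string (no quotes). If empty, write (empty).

After op 1 (select(1,3) replace("PB")): buf='SPBDJFT' cursor=3
After op 2 (end): buf='SPBDJFT' cursor=7

Answer: SPBDJFT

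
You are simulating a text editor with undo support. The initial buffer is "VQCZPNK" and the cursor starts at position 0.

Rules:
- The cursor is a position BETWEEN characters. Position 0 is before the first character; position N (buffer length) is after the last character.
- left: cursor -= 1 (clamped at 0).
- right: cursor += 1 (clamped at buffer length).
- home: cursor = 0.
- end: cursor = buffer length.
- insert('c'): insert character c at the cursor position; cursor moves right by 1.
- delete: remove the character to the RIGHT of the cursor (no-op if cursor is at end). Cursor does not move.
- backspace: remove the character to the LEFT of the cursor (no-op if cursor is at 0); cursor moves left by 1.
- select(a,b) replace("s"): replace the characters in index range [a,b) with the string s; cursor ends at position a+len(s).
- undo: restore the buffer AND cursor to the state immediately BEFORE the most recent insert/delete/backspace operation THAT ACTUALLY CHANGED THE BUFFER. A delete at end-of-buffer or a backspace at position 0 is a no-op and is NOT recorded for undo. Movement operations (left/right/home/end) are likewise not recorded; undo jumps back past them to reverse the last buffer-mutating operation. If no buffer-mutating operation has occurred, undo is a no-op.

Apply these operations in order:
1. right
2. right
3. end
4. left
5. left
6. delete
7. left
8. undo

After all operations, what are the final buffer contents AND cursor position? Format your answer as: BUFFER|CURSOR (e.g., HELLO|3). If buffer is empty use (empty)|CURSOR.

Answer: VQCZPNK|5

Derivation:
After op 1 (right): buf='VQCZPNK' cursor=1
After op 2 (right): buf='VQCZPNK' cursor=2
After op 3 (end): buf='VQCZPNK' cursor=7
After op 4 (left): buf='VQCZPNK' cursor=6
After op 5 (left): buf='VQCZPNK' cursor=5
After op 6 (delete): buf='VQCZPK' cursor=5
After op 7 (left): buf='VQCZPK' cursor=4
After op 8 (undo): buf='VQCZPNK' cursor=5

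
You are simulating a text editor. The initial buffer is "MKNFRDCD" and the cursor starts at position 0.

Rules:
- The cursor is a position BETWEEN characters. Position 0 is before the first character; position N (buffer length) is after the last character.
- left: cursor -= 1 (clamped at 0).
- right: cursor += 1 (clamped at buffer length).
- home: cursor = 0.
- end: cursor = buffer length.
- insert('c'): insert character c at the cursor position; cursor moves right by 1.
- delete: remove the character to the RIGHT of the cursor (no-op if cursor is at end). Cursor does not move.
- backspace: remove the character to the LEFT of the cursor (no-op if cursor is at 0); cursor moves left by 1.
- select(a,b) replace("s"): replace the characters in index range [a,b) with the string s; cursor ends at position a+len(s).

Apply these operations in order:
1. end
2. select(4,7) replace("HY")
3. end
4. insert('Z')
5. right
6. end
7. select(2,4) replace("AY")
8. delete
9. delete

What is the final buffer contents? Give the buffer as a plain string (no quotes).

After op 1 (end): buf='MKNFRDCD' cursor=8
After op 2 (select(4,7) replace("HY")): buf='MKNFHYD' cursor=6
After op 3 (end): buf='MKNFHYD' cursor=7
After op 4 (insert('Z')): buf='MKNFHYDZ' cursor=8
After op 5 (right): buf='MKNFHYDZ' cursor=8
After op 6 (end): buf='MKNFHYDZ' cursor=8
After op 7 (select(2,4) replace("AY")): buf='MKAYHYDZ' cursor=4
After op 8 (delete): buf='MKAYYDZ' cursor=4
After op 9 (delete): buf='MKAYDZ' cursor=4

Answer: MKAYDZ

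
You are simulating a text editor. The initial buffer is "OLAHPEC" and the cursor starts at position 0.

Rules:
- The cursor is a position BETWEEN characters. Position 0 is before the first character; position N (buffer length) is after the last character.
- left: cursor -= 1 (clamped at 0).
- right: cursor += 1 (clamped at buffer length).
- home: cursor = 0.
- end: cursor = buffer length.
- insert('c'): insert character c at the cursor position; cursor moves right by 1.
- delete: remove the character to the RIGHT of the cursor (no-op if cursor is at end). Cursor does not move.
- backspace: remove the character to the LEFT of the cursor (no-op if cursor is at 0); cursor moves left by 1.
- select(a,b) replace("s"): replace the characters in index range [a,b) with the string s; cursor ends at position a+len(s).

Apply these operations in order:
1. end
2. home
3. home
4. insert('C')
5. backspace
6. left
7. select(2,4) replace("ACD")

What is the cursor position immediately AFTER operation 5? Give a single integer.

Answer: 0

Derivation:
After op 1 (end): buf='OLAHPEC' cursor=7
After op 2 (home): buf='OLAHPEC' cursor=0
After op 3 (home): buf='OLAHPEC' cursor=0
After op 4 (insert('C')): buf='COLAHPEC' cursor=1
After op 5 (backspace): buf='OLAHPEC' cursor=0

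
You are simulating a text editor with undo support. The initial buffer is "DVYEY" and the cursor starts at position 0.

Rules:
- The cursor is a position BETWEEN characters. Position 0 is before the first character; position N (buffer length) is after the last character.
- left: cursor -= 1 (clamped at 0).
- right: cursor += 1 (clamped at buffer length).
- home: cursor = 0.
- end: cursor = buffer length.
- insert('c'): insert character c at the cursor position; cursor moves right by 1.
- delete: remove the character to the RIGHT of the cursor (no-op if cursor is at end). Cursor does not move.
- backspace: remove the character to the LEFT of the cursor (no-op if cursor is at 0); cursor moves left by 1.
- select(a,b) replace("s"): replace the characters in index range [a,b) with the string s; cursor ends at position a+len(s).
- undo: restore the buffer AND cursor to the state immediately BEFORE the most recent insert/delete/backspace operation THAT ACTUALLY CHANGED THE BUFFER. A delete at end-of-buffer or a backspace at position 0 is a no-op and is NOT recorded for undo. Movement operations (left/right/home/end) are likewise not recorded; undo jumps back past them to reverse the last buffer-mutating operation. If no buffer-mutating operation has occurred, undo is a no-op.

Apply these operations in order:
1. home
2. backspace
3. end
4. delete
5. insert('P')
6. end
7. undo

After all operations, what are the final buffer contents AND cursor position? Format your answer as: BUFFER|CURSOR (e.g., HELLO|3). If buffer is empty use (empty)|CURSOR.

Answer: DVYEY|5

Derivation:
After op 1 (home): buf='DVYEY' cursor=0
After op 2 (backspace): buf='DVYEY' cursor=0
After op 3 (end): buf='DVYEY' cursor=5
After op 4 (delete): buf='DVYEY' cursor=5
After op 5 (insert('P')): buf='DVYEYP' cursor=6
After op 6 (end): buf='DVYEYP' cursor=6
After op 7 (undo): buf='DVYEY' cursor=5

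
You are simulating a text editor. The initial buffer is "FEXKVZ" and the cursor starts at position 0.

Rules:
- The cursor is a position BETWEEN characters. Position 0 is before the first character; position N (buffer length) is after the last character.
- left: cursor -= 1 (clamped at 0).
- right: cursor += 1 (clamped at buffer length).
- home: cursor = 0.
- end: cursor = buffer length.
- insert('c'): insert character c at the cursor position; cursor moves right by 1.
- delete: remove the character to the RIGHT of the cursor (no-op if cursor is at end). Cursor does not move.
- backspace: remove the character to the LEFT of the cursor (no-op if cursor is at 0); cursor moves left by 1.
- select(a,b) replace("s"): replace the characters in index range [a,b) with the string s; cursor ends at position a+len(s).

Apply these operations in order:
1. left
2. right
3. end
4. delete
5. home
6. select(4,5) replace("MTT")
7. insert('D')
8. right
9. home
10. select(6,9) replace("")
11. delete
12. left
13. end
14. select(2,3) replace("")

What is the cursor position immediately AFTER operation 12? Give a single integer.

After op 1 (left): buf='FEXKVZ' cursor=0
After op 2 (right): buf='FEXKVZ' cursor=1
After op 3 (end): buf='FEXKVZ' cursor=6
After op 4 (delete): buf='FEXKVZ' cursor=6
After op 5 (home): buf='FEXKVZ' cursor=0
After op 6 (select(4,5) replace("MTT")): buf='FEXKMTTZ' cursor=7
After op 7 (insert('D')): buf='FEXKMTTDZ' cursor=8
After op 8 (right): buf='FEXKMTTDZ' cursor=9
After op 9 (home): buf='FEXKMTTDZ' cursor=0
After op 10 (select(6,9) replace("")): buf='FEXKMT' cursor=6
After op 11 (delete): buf='FEXKMT' cursor=6
After op 12 (left): buf='FEXKMT' cursor=5

Answer: 5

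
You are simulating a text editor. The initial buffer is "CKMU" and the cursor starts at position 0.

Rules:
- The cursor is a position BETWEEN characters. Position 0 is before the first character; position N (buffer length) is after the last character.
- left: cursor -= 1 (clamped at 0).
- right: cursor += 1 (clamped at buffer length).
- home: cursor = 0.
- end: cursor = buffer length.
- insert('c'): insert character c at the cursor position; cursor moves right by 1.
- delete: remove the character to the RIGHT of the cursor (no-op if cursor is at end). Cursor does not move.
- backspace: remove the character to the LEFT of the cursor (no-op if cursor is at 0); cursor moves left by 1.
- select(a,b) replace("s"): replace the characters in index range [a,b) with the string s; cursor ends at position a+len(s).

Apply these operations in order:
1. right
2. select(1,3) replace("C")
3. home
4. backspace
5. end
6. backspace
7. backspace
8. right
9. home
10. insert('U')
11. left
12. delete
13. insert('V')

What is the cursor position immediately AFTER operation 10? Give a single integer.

Answer: 1

Derivation:
After op 1 (right): buf='CKMU' cursor=1
After op 2 (select(1,3) replace("C")): buf='CCU' cursor=2
After op 3 (home): buf='CCU' cursor=0
After op 4 (backspace): buf='CCU' cursor=0
After op 5 (end): buf='CCU' cursor=3
After op 6 (backspace): buf='CC' cursor=2
After op 7 (backspace): buf='C' cursor=1
After op 8 (right): buf='C' cursor=1
After op 9 (home): buf='C' cursor=0
After op 10 (insert('U')): buf='UC' cursor=1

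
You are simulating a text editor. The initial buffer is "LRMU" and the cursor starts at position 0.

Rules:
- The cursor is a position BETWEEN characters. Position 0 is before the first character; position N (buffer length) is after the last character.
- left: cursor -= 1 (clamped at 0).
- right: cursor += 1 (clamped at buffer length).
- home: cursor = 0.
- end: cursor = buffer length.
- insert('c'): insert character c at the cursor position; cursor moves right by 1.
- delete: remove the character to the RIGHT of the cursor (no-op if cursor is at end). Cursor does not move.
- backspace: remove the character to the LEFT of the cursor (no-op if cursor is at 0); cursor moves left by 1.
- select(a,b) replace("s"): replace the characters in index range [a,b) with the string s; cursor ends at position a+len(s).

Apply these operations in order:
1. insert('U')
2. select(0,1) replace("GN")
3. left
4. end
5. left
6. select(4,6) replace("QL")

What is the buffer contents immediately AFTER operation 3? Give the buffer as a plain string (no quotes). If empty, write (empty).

Answer: GNLRMU

Derivation:
After op 1 (insert('U')): buf='ULRMU' cursor=1
After op 2 (select(0,1) replace("GN")): buf='GNLRMU' cursor=2
After op 3 (left): buf='GNLRMU' cursor=1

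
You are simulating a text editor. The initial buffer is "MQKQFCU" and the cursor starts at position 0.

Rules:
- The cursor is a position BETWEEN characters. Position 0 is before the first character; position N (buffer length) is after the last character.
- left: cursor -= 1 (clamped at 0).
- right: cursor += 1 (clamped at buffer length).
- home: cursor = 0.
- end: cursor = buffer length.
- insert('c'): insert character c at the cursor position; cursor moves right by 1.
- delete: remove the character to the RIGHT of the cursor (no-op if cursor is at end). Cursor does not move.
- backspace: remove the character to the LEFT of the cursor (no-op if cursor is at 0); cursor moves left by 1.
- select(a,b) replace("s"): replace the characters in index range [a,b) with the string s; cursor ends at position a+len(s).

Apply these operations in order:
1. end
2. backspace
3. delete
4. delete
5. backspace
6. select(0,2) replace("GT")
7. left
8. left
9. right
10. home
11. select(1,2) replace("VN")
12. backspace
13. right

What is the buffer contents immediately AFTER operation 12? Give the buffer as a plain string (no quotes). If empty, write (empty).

Answer: GVKQF

Derivation:
After op 1 (end): buf='MQKQFCU' cursor=7
After op 2 (backspace): buf='MQKQFC' cursor=6
After op 3 (delete): buf='MQKQFC' cursor=6
After op 4 (delete): buf='MQKQFC' cursor=6
After op 5 (backspace): buf='MQKQF' cursor=5
After op 6 (select(0,2) replace("GT")): buf='GTKQF' cursor=2
After op 7 (left): buf='GTKQF' cursor=1
After op 8 (left): buf='GTKQF' cursor=0
After op 9 (right): buf='GTKQF' cursor=1
After op 10 (home): buf='GTKQF' cursor=0
After op 11 (select(1,2) replace("VN")): buf='GVNKQF' cursor=3
After op 12 (backspace): buf='GVKQF' cursor=2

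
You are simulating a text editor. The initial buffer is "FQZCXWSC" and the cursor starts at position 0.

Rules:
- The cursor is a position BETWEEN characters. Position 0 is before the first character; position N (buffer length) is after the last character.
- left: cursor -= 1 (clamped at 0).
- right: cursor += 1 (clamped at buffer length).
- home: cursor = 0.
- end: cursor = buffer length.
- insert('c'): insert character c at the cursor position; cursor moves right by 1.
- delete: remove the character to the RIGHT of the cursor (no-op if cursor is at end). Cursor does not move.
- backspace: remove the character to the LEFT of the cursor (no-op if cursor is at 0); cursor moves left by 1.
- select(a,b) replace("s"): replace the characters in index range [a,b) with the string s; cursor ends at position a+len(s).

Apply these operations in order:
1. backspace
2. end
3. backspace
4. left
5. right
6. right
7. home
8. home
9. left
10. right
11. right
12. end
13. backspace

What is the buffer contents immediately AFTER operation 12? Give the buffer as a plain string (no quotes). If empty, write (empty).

Answer: FQZCXWS

Derivation:
After op 1 (backspace): buf='FQZCXWSC' cursor=0
After op 2 (end): buf='FQZCXWSC' cursor=8
After op 3 (backspace): buf='FQZCXWS' cursor=7
After op 4 (left): buf='FQZCXWS' cursor=6
After op 5 (right): buf='FQZCXWS' cursor=7
After op 6 (right): buf='FQZCXWS' cursor=7
After op 7 (home): buf='FQZCXWS' cursor=0
After op 8 (home): buf='FQZCXWS' cursor=0
After op 9 (left): buf='FQZCXWS' cursor=0
After op 10 (right): buf='FQZCXWS' cursor=1
After op 11 (right): buf='FQZCXWS' cursor=2
After op 12 (end): buf='FQZCXWS' cursor=7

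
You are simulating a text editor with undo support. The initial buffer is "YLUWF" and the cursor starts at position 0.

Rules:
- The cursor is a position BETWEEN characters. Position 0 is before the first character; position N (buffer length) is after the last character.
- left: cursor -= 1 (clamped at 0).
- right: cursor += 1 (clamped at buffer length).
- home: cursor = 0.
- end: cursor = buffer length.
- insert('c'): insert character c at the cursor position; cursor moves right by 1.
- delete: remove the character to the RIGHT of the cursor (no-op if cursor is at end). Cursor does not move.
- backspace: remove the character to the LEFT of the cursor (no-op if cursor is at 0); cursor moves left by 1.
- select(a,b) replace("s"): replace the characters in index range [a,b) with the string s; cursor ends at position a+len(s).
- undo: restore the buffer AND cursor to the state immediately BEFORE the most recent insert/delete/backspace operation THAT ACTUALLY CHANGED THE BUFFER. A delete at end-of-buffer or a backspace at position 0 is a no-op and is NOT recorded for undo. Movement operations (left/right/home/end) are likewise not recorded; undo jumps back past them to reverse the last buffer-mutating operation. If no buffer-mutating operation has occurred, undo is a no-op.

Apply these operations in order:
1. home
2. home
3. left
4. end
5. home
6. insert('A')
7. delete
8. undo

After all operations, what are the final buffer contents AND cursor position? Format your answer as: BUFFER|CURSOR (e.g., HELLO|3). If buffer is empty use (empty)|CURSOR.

After op 1 (home): buf='YLUWF' cursor=0
After op 2 (home): buf='YLUWF' cursor=0
After op 3 (left): buf='YLUWF' cursor=0
After op 4 (end): buf='YLUWF' cursor=5
After op 5 (home): buf='YLUWF' cursor=0
After op 6 (insert('A')): buf='AYLUWF' cursor=1
After op 7 (delete): buf='ALUWF' cursor=1
After op 8 (undo): buf='AYLUWF' cursor=1

Answer: AYLUWF|1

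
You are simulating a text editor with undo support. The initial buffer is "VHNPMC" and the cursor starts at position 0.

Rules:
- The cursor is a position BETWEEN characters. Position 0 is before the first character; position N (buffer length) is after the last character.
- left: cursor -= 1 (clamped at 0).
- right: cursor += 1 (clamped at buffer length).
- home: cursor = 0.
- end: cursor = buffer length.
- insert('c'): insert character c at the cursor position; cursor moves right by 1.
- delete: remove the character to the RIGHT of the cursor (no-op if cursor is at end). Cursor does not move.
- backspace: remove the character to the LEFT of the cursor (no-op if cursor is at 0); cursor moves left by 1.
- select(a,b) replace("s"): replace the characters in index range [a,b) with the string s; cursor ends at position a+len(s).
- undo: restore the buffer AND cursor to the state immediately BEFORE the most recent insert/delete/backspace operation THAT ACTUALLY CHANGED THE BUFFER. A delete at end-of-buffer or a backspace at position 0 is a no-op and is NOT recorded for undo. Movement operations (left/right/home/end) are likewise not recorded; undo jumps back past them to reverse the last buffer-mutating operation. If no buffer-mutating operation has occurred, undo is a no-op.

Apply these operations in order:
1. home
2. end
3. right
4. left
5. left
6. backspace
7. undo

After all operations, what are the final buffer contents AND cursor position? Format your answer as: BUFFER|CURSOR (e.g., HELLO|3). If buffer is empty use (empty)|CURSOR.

Answer: VHNPMC|4

Derivation:
After op 1 (home): buf='VHNPMC' cursor=0
After op 2 (end): buf='VHNPMC' cursor=6
After op 3 (right): buf='VHNPMC' cursor=6
After op 4 (left): buf='VHNPMC' cursor=5
After op 5 (left): buf='VHNPMC' cursor=4
After op 6 (backspace): buf='VHNMC' cursor=3
After op 7 (undo): buf='VHNPMC' cursor=4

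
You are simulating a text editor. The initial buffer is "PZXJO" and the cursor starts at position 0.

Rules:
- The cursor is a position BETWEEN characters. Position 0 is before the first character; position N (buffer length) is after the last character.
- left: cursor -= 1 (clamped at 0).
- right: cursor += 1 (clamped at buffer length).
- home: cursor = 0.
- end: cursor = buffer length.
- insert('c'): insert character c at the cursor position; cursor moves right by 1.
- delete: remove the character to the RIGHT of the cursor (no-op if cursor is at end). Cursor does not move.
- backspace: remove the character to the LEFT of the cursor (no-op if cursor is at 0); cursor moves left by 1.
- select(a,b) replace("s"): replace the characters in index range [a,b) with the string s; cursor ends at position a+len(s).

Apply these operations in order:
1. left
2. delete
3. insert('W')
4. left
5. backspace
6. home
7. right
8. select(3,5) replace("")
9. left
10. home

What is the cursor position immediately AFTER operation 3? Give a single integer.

After op 1 (left): buf='PZXJO' cursor=0
After op 2 (delete): buf='ZXJO' cursor=0
After op 3 (insert('W')): buf='WZXJO' cursor=1

Answer: 1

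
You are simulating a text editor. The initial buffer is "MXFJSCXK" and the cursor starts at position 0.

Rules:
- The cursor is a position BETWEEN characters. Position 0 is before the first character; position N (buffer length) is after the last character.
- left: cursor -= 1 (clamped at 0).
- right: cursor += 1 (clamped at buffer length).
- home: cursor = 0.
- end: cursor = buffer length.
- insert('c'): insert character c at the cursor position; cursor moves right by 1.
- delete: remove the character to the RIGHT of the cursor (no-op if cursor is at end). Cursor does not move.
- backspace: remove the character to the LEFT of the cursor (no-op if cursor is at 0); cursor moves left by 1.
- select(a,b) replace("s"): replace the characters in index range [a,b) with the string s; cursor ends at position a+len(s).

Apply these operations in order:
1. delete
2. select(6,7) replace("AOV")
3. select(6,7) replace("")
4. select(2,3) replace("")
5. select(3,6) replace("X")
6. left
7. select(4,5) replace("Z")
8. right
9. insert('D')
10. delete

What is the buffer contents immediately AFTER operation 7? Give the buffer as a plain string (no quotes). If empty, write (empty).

Answer: XFSXZ

Derivation:
After op 1 (delete): buf='XFJSCXK' cursor=0
After op 2 (select(6,7) replace("AOV")): buf='XFJSCXAOV' cursor=9
After op 3 (select(6,7) replace("")): buf='XFJSCXOV' cursor=6
After op 4 (select(2,3) replace("")): buf='XFSCXOV' cursor=2
After op 5 (select(3,6) replace("X")): buf='XFSXV' cursor=4
After op 6 (left): buf='XFSXV' cursor=3
After op 7 (select(4,5) replace("Z")): buf='XFSXZ' cursor=5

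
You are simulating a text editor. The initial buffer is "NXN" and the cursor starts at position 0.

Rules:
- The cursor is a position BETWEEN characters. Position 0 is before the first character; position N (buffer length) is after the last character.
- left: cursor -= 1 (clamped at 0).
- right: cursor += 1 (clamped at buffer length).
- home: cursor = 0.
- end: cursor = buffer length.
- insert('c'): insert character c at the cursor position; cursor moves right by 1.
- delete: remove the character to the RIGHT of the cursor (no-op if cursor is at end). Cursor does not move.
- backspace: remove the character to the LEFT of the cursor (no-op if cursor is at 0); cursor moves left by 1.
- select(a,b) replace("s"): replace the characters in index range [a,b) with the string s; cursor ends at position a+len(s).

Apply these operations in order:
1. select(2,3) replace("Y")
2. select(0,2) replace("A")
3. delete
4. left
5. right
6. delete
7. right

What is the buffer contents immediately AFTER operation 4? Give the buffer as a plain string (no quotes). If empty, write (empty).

Answer: A

Derivation:
After op 1 (select(2,3) replace("Y")): buf='NXY' cursor=3
After op 2 (select(0,2) replace("A")): buf='AY' cursor=1
After op 3 (delete): buf='A' cursor=1
After op 4 (left): buf='A' cursor=0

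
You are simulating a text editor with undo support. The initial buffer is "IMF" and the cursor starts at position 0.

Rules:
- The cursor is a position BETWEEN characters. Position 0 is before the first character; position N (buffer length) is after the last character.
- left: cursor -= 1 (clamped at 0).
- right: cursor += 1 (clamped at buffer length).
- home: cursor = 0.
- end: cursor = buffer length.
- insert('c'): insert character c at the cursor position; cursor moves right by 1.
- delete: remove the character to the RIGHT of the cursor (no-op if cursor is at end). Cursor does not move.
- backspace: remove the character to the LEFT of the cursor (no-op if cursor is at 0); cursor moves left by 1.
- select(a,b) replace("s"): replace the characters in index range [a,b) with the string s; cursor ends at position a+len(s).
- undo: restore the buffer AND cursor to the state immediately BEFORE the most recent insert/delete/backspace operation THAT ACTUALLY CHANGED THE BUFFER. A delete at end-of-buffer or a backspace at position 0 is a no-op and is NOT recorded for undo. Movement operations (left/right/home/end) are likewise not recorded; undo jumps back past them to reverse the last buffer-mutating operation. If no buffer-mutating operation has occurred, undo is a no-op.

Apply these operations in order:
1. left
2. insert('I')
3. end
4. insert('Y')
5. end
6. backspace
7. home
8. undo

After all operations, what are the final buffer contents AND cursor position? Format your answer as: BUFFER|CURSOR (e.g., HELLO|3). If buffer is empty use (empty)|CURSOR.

Answer: IIMFY|5

Derivation:
After op 1 (left): buf='IMF' cursor=0
After op 2 (insert('I')): buf='IIMF' cursor=1
After op 3 (end): buf='IIMF' cursor=4
After op 4 (insert('Y')): buf='IIMFY' cursor=5
After op 5 (end): buf='IIMFY' cursor=5
After op 6 (backspace): buf='IIMF' cursor=4
After op 7 (home): buf='IIMF' cursor=0
After op 8 (undo): buf='IIMFY' cursor=5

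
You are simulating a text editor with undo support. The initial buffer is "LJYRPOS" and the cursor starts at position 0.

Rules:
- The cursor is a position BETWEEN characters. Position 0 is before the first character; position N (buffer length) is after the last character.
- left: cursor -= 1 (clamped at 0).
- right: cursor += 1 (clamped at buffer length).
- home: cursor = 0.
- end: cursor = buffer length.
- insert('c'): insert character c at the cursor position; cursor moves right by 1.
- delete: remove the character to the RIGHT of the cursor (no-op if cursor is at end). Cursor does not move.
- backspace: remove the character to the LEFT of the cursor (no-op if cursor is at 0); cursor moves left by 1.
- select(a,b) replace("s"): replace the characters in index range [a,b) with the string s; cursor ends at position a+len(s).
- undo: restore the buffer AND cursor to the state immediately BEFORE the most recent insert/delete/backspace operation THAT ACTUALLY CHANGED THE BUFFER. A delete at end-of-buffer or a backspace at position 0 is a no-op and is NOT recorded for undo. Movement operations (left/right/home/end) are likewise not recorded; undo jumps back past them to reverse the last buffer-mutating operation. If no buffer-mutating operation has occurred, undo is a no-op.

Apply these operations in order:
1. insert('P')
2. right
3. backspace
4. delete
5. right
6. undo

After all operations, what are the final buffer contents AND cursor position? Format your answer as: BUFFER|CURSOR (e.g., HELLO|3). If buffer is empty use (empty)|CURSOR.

Answer: PJYRPOS|1

Derivation:
After op 1 (insert('P')): buf='PLJYRPOS' cursor=1
After op 2 (right): buf='PLJYRPOS' cursor=2
After op 3 (backspace): buf='PJYRPOS' cursor=1
After op 4 (delete): buf='PYRPOS' cursor=1
After op 5 (right): buf='PYRPOS' cursor=2
After op 6 (undo): buf='PJYRPOS' cursor=1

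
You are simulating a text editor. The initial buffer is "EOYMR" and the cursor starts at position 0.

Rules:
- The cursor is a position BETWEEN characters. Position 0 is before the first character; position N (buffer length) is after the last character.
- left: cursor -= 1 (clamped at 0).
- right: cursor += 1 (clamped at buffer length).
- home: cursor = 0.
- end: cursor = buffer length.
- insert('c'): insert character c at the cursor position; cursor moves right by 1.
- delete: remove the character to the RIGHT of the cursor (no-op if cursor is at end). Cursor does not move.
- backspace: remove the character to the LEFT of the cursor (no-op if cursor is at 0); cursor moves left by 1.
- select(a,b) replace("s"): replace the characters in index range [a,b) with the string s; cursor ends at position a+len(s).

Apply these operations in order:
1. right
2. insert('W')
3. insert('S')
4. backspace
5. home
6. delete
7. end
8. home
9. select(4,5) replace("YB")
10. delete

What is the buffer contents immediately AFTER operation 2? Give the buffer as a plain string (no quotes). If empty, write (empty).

Answer: EWOYMR

Derivation:
After op 1 (right): buf='EOYMR' cursor=1
After op 2 (insert('W')): buf='EWOYMR' cursor=2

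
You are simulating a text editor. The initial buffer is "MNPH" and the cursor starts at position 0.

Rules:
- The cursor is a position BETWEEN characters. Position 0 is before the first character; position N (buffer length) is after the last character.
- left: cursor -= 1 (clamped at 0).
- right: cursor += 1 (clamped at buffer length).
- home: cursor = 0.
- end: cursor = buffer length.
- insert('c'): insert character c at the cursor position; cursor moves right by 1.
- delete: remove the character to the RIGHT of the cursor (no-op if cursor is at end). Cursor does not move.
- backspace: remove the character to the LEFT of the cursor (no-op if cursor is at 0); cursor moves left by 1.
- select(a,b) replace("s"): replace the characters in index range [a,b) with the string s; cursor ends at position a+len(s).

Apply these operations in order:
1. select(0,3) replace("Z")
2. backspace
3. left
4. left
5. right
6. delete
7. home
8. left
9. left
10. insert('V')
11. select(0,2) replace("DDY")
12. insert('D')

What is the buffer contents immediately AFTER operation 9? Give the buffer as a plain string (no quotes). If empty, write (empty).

After op 1 (select(0,3) replace("Z")): buf='ZH' cursor=1
After op 2 (backspace): buf='H' cursor=0
After op 3 (left): buf='H' cursor=0
After op 4 (left): buf='H' cursor=0
After op 5 (right): buf='H' cursor=1
After op 6 (delete): buf='H' cursor=1
After op 7 (home): buf='H' cursor=0
After op 8 (left): buf='H' cursor=0
After op 9 (left): buf='H' cursor=0

Answer: H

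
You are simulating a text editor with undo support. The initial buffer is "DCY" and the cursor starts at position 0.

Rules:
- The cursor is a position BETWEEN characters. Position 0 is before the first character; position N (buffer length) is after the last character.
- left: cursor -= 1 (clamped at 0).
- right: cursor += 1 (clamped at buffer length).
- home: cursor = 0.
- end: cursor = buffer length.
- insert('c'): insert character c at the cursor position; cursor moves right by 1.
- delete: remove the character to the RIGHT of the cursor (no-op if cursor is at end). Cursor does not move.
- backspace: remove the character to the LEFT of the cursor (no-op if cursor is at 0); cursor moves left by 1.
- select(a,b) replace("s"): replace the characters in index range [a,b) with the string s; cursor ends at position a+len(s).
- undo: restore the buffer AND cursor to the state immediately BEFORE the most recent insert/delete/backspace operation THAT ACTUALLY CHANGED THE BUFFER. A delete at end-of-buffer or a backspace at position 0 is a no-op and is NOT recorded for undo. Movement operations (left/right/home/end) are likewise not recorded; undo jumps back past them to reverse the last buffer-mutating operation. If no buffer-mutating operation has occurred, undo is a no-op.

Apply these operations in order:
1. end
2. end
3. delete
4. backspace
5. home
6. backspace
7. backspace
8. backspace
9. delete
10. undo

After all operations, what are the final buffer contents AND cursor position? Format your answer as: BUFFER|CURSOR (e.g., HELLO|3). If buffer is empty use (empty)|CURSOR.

Answer: DC|0

Derivation:
After op 1 (end): buf='DCY' cursor=3
After op 2 (end): buf='DCY' cursor=3
After op 3 (delete): buf='DCY' cursor=3
After op 4 (backspace): buf='DC' cursor=2
After op 5 (home): buf='DC' cursor=0
After op 6 (backspace): buf='DC' cursor=0
After op 7 (backspace): buf='DC' cursor=0
After op 8 (backspace): buf='DC' cursor=0
After op 9 (delete): buf='C' cursor=0
After op 10 (undo): buf='DC' cursor=0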